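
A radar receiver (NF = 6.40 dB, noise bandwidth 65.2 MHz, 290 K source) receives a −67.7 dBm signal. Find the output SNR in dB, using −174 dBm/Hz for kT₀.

Noise floor: N = −174 + 10 log₁₀(B) + NF
10 log₁₀(6.52×10⁷) = 78.14 dB
N = −174 + 78.14 + 6.40 = −89.46 dBm
SNR = P_sig − N = −67.7 − (−89.46) = 21.76 dB → 21.8 dB

21.8 dB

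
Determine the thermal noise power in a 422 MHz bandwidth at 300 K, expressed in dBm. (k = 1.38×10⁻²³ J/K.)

−87.6 dBm

P_n = kTB = 1.38×10⁻²³ × 300 × 4.22×10⁸ = 1.75×10⁻¹² W
In dBm: 10 log₁₀(1.75×10⁻¹² / 10⁻³) = −87.6 dBm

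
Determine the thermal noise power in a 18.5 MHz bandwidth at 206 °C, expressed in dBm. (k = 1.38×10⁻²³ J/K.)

T = 206 °C + 273.15 = 479.15 K
P_n = kTB = 1.38×10⁻²³ × 479.15 × 1.85×10⁷ = 1.22×10⁻¹³ W
In dBm: 10 log₁₀(1.22×10⁻¹³ / 10⁻³) = −99.1 dBm

−99.1 dBm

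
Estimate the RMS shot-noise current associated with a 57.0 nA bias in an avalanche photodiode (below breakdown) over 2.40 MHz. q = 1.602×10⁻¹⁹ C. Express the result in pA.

209 pA

I_n = √(2qI·B)
2qI·B = 2 × 1.602×10⁻¹⁹ × 5.70×10⁻⁸ × 2.40×10⁶ = 4.38×10⁻²⁰ A²
I_n = √(4.38×10⁻²⁰) = 2.09×10⁻¹⁰ A = 209 pA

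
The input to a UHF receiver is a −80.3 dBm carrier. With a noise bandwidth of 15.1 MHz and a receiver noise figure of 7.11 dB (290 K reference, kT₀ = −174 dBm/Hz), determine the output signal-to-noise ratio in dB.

14.8 dB

Noise floor: N = −174 + 10 log₁₀(B) + NF
10 log₁₀(1.51×10⁷) = 71.79 dB
N = −174 + 71.79 + 7.11 = −95.10 dBm
SNR = P_sig − N = −80.3 − (−95.10) = 14.80 dB → 14.8 dB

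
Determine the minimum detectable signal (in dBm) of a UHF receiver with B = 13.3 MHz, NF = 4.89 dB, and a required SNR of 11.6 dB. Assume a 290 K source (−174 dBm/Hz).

Sensitivity = −174 + 10 log₁₀(B) + NF + SNR_min
= −174 + 71.24 + 4.89 + 11.6
= −86.27 dBm → −86.3 dBm

−86.3 dBm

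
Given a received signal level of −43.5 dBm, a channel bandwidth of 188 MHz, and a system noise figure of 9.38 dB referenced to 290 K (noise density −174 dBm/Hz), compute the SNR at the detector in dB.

Noise floor: N = −174 + 10 log₁₀(B) + NF
10 log₁₀(1.88×10⁸) = 82.74 dB
N = −174 + 82.74 + 9.38 = −81.88 dBm
SNR = P_sig − N = −43.5 − (−81.88) = 38.38 dB → 38.4 dB

38.4 dB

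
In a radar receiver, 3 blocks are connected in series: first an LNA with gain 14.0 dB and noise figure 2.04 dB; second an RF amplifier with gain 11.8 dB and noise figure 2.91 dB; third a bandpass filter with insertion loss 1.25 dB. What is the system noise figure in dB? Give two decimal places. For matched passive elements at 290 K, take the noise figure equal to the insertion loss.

Convert to linear (a loss of L dB is a gain of −L dB): F_i = 10^(NF_i/10), G_i = 10^(G_i,dB/10)
  Stage 1: F_1 = 10^(2.04/10) = 1.600, G_1 = 10^(14.0/10) = 25.12
  Stage 2: F_2 = 10^(2.91/10) = 1.954, G_2 = 10^(11.8/10) = 15.14
  Stage 3: F_3 = 10^(1.25/10) = 1.334, G_3 = 10^(−1.25/10) = 0.7499
Friis cascade:
  F = 1.600 + (1.954 − 1)/25.12 + (1.334 − 1)/380.2 = 1.638
NF = 10 log₁₀(1.638) = 2.14 dB

2.14 dB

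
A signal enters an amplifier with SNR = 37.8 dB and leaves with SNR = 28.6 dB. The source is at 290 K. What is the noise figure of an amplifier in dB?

9.2 dB

NF (dB) = SNR_in(dB) − SNR_out(dB) when the source is at T₀
NF = 37.8 − 28.6 = 9.2 dB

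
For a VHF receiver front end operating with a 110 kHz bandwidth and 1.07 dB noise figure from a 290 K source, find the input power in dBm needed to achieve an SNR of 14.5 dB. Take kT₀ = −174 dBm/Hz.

Sensitivity = −174 + 10 log₁₀(B) + NF + SNR_min
= −174 + 50.41 + 1.07 + 14.5
= −108.02 dBm → −108.0 dBm

−108.0 dBm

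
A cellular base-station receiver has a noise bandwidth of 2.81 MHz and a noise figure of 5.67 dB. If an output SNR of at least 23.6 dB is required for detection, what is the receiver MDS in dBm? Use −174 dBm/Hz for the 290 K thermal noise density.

Sensitivity = −174 + 10 log₁₀(B) + NF + SNR_min
= −174 + 64.49 + 5.67 + 23.6
= −80.24 dBm → −80.2 dBm

−80.2 dBm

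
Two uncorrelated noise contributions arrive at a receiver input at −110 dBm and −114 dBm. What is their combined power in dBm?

−108.5 dBm

Convert to linear, add, convert back:
P₁ = 1.00×10⁻¹⁴ W, P₂ = 3.98×10⁻¹⁵ W
P_tot = 1.40×10⁻¹⁴ W → 10 log₁₀(P_tot / 10⁻³) = −108.5 dBm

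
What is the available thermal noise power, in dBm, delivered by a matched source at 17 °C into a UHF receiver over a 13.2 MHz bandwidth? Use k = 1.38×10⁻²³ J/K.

−102.8 dBm

T = 17 °C + 273.15 = 290.15 K
P_n = kTB = 1.38×10⁻²³ × 290.15 × 1.32×10⁷ = 5.29×10⁻¹⁴ W
In dBm: 10 log₁₀(5.29×10⁻¹⁴ / 10⁻³) = −102.8 dBm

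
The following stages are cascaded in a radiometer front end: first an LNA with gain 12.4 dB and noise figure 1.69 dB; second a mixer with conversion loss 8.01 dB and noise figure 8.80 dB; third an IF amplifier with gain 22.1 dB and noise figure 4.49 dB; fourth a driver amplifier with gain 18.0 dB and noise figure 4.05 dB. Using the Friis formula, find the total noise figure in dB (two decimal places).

4.01 dB

Convert to linear (a loss of L dB is a gain of −L dB): F_i = 10^(NF_i/10), G_i = 10^(G_i,dB/10)
  Stage 1: F_1 = 10^(1.69/10) = 1.476, G_1 = 10^(12.4/10) = 17.38
  Stage 2: F_2 = 10^(8.80/10) = 7.586, G_2 = 10^(−8.01/10) = 0.1581
  Stage 3: F_3 = 10^(4.49/10) = 2.812, G_3 = 10^(22.1/10) = 162.2
  Stage 4: F_4 = 10^(4.05/10) = 2.541, G_4 = 10^(18.0/10) = 63.10
Friis cascade:
  F = 1.476 + (7.586 − 1)/17.38 + (2.812 − 1)/2.748 + (2.541 − 1)/445.7 = 2.518
NF = 10 log₁₀(2.518) = 4.01 dB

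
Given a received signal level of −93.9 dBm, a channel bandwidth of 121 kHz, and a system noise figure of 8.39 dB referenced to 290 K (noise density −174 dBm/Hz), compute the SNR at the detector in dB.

Noise floor: N = −174 + 10 log₁₀(B) + NF
10 log₁₀(1.21×10⁵) = 50.83 dB
N = −174 + 50.83 + 8.39 = −114.78 dBm
SNR = P_sig − N = −93.9 − (−114.78) = 20.88 dB → 20.9 dB

20.9 dB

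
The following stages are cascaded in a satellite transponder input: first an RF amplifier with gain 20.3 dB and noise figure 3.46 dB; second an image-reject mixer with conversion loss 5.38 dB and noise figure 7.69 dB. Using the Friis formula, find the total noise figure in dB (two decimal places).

Convert to linear (a loss of L dB is a gain of −L dB): F_i = 10^(NF_i/10), G_i = 10^(G_i,dB/10)
  Stage 1: F_1 = 10^(3.46/10) = 2.218, G_1 = 10^(20.3/10) = 107.2
  Stage 2: F_2 = 10^(7.69/10) = 5.875, G_2 = 10^(−5.38/10) = 0.2897
Friis cascade:
  F = 2.218 + (5.875 − 1)/107.2 = 2.264
NF = 10 log₁₀(2.264) = 3.55 dB

3.55 dB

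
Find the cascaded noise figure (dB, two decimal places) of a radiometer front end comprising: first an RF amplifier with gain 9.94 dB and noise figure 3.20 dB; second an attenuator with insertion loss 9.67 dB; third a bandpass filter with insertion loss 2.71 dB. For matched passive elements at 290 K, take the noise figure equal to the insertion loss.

5.73 dB

Convert to linear (a loss of L dB is a gain of −L dB): F_i = 10^(NF_i/10), G_i = 10^(G_i,dB/10)
  Stage 1: F_1 = 10^(3.20/10) = 2.089, G_1 = 10^(9.94/10) = 9.863
  Stage 2: F_2 = 10^(9.67/10) = 9.268, G_2 = 10^(−9.67/10) = 0.1079
  Stage 3: F_3 = 10^(2.71/10) = 1.866, G_3 = 10^(−2.71/10) = 0.5358
Friis cascade:
  F = 2.089 + (9.268 − 1)/9.863 + (1.866 − 1)/1.064 = 3.742
NF = 10 log₁₀(3.742) = 5.73 dB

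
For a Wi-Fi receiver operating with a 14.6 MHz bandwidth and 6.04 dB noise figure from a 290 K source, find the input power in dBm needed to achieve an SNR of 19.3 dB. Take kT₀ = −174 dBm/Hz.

−77.0 dBm

Sensitivity = −174 + 10 log₁₀(B) + NF + SNR_min
= −174 + 71.64 + 6.04 + 19.3
= −77.02 dBm → −77.0 dBm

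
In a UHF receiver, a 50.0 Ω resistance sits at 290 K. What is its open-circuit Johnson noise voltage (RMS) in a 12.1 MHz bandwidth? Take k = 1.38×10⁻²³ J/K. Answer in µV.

3.11 µV

V_n = √(4kTRB)
4kTRB = 4 × 1.38×10⁻²³ × 290 × 5.00×10¹ × 1.21×10⁷ = 9.68×10⁻¹² V²
V_n = √(9.68×10⁻¹²) = 3.11×10⁻⁶ V = 3.11 µV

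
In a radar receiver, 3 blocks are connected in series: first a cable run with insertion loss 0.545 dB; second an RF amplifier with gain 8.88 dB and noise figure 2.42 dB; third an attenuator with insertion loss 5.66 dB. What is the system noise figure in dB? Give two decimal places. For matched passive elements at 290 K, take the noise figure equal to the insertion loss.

Convert to linear (a loss of L dB is a gain of −L dB): F_i = 10^(NF_i/10), G_i = 10^(G_i,dB/10)
  Stage 1: F_1 = 10^(0.545/10) = 1.134, G_1 = 10^(−0.545/10) = 0.8821
  Stage 2: F_2 = 10^(2.42/10) = 1.746, G_2 = 10^(8.88/10) = 7.727
  Stage 3: F_3 = 10^(5.66/10) = 3.681, G_3 = 10^(−5.66/10) = 0.2716
Friis cascade:
  F = 1.134 + (1.746 − 1)/0.8821 + (3.681 − 1)/6.816 = 2.373
NF = 10 log₁₀(2.373) = 3.75 dB

3.75 dB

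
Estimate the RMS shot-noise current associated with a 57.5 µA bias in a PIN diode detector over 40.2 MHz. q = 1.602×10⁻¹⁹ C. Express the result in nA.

I_n = √(2qI·B)
2qI·B = 2 × 1.602×10⁻¹⁹ × 5.75×10⁻⁵ × 4.02×10⁷ = 7.41×10⁻¹⁶ A²
I_n = √(7.41×10⁻¹⁶) = 2.72×10⁻⁸ A = 27.2 nA

27.2 nA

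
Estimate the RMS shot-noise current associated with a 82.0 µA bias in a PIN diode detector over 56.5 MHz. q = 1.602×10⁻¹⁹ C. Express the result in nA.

38.5 nA

I_n = √(2qI·B)
2qI·B = 2 × 1.602×10⁻¹⁹ × 8.20×10⁻⁵ × 5.65×10⁷ = 1.48×10⁻¹⁵ A²
I_n = √(1.48×10⁻¹⁵) = 3.85×10⁻⁸ A = 38.5 nA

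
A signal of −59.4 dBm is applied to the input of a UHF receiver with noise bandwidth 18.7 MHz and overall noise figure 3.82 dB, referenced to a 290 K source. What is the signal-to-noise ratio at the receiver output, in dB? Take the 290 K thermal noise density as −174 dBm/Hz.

Noise floor: N = −174 + 10 log₁₀(B) + NF
10 log₁₀(1.87×10⁷) = 72.72 dB
N = −174 + 72.72 + 3.82 = −97.46 dBm
SNR = P_sig − N = −59.4 − (−97.46) = 38.06 dB → 38.1 dB

38.1 dB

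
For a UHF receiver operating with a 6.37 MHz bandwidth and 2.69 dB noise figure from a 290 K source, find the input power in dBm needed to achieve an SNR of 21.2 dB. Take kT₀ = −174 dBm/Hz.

−82.1 dBm

Sensitivity = −174 + 10 log₁₀(B) + NF + SNR_min
= −174 + 68.04 + 2.69 + 21.2
= −82.07 dBm → −82.1 dBm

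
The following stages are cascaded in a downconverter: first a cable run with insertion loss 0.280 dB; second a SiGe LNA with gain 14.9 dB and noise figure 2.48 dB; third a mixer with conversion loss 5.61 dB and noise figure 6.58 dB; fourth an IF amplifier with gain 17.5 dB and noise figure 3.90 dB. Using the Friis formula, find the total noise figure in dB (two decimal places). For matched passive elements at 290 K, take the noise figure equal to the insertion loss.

Convert to linear (a loss of L dB is a gain of −L dB): F_i = 10^(NF_i/10), G_i = 10^(G_i,dB/10)
  Stage 1: F_1 = 10^(0.280/10) = 1.067, G_1 = 10^(−0.280/10) = 0.9376
  Stage 2: F_2 = 10^(2.48/10) = 1.770, G_2 = 10^(14.9/10) = 30.90
  Stage 3: F_3 = 10^(6.58/10) = 4.550, G_3 = 10^(−5.61/10) = 0.2748
  Stage 4: F_4 = 10^(3.90/10) = 2.455, G_4 = 10^(17.5/10) = 56.23
Friis cascade:
  F = 1.067 + (1.770 − 1)/0.9376 + (4.550 − 1)/28.97 + (2.455 − 1)/7.962 = 2.193
NF = 10 log₁₀(2.193) = 3.41 dB

3.41 dB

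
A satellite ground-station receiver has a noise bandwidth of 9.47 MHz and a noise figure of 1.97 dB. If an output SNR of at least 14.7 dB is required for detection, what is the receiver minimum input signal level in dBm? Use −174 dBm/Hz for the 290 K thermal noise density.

−87.6 dBm

Sensitivity = −174 + 10 log₁₀(B) + NF + SNR_min
= −174 + 69.76 + 1.97 + 14.7
= −87.57 dBm → −87.6 dBm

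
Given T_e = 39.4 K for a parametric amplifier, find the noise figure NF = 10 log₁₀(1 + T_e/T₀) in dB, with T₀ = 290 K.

0.553 dB

F = 1 + T_e/T₀ = 1 + 39.4/290 = 1.13586
NF = 10 log₁₀(1.13586) = 0.553 dB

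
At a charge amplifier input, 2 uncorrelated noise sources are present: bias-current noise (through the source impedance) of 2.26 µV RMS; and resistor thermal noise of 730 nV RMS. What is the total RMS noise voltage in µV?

2.37 µV

Uncorrelated sources add in power (mean-square): V_tot = √(ΣV_i²)
V_tot = √[(2.26×10⁻⁶)² + (7.30×10⁻⁷)²] = 2.37×10⁻⁶ V = 2.37 µV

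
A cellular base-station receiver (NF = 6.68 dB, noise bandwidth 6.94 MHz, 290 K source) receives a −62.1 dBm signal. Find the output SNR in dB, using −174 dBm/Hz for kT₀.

Noise floor: N = −174 + 10 log₁₀(B) + NF
10 log₁₀(6.94×10⁶) = 68.41 dB
N = −174 + 68.41 + 6.68 = −98.91 dBm
SNR = P_sig − N = −62.1 − (−98.91) = 36.81 dB → 36.8 dB

36.8 dB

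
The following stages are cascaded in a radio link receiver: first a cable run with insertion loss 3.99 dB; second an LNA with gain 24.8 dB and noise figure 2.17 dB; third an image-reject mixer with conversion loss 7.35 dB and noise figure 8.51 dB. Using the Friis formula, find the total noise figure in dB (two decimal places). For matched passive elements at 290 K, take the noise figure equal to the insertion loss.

Convert to linear (a loss of L dB is a gain of −L dB): F_i = 10^(NF_i/10), G_i = 10^(G_i,dB/10)
  Stage 1: F_1 = 10^(3.99/10) = 2.506, G_1 = 10^(−3.99/10) = 0.3990
  Stage 2: F_2 = 10^(2.17/10) = 1.648, G_2 = 10^(24.8/10) = 302.0
  Stage 3: F_3 = 10^(8.51/10) = 7.096, G_3 = 10^(−7.35/10) = 0.1841
Friis cascade:
  F = 2.506 + (1.648 − 1)/0.3990 + (7.096 − 1)/120.5 = 4.181
NF = 10 log₁₀(4.181) = 6.21 dB

6.21 dB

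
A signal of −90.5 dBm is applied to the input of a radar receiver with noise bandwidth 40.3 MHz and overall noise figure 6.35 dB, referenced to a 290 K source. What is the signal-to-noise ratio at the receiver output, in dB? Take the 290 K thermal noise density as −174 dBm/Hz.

1.1 dB

Noise floor: N = −174 + 10 log₁₀(B) + NF
10 log₁₀(4.03×10⁷) = 76.05 dB
N = −174 + 76.05 + 6.35 = −91.60 dBm
SNR = P_sig − N = −90.5 − (−91.60) = 1.10 dB → 1.1 dB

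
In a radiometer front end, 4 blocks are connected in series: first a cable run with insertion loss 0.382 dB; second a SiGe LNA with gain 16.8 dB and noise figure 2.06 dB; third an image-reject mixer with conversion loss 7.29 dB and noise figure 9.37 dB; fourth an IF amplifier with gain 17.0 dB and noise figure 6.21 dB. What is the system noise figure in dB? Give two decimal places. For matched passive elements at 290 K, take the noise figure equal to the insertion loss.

Convert to linear (a loss of L dB is a gain of −L dB): F_i = 10^(NF_i/10), G_i = 10^(G_i,dB/10)
  Stage 1: F_1 = 10^(0.382/10) = 1.092, G_1 = 10^(−0.382/10) = 0.9158
  Stage 2: F_2 = 10^(2.06/10) = 1.607, G_2 = 10^(16.8/10) = 47.86
  Stage 3: F_3 = 10^(9.37/10) = 8.650, G_3 = 10^(−7.29/10) = 0.1866
  Stage 4: F_4 = 10^(6.21/10) = 4.178, G_4 = 10^(17.0/10) = 50.12
Friis cascade:
  F = 1.092 + (1.607 − 1)/0.9158 + (8.650 − 1)/43.83 + (4.178 − 1)/8.181 = 2.318
NF = 10 log₁₀(2.318) = 3.65 dB

3.65 dB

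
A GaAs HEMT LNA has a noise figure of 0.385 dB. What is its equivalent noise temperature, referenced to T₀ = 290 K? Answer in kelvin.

26.9 K

F = 10^(0.385/10) = 1.0927
T_e = (F − 1)·T₀ = (1.0927 − 1) × 290 = 26.9 K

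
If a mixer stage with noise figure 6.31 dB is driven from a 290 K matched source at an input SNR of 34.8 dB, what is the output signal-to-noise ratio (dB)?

By definition F = SNR_in/SNR_out, so in dB: SNR_out = SNR_in − NF
SNR_out = 34.8 − 6.31 = 28.49 dB

28.49 dB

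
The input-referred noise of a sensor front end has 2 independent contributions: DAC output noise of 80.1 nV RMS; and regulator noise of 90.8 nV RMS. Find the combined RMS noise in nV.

121 nV

Uncorrelated sources add in power (mean-square): V_tot = √(ΣV_i²)
V_tot = √[(8.01×10⁻⁸)² + (9.08×10⁻⁸)²] = 1.21×10⁻⁷ V = 121 nV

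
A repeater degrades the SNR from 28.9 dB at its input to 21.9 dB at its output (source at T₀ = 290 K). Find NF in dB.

7.0 dB

NF (dB) = SNR_in(dB) − SNR_out(dB) when the source is at T₀
NF = 28.9 − 21.9 = 7.0 dB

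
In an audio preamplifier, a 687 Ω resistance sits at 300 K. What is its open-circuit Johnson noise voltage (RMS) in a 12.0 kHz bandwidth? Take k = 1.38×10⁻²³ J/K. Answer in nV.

369 nV

V_n = √(4kTRB)
4kTRB = 4 × 1.38×10⁻²³ × 300 × 6.87×10² × 1.20×10⁴ = 1.37×10⁻¹³ V²
V_n = √(1.37×10⁻¹³) = 3.69×10⁻⁷ V = 369 nV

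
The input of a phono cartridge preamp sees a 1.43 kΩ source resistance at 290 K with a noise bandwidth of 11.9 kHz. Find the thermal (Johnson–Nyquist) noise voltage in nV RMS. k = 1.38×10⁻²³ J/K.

V_n = √(4kTRB)
4kTRB = 4 × 1.38×10⁻²³ × 290 × 1.43×10³ × 1.19×10⁴ = 2.72×10⁻¹³ V²
V_n = √(2.72×10⁻¹³) = 5.22×10⁻⁷ V = 522 nV

522 nV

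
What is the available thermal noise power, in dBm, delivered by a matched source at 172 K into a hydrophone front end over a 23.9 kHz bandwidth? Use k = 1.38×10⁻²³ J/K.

P_n = kTB = 1.38×10⁻²³ × 172 × 2.39×10⁴ = 5.67×10⁻¹⁷ W
In dBm: 10 log₁₀(5.67×10⁻¹⁷ / 10⁻³) = −132.5 dBm

−132.5 dBm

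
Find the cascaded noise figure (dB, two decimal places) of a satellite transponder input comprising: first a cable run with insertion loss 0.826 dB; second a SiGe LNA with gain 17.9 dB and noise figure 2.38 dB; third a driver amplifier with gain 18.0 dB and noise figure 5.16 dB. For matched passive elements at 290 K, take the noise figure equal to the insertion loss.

3.30 dB

Convert to linear (a loss of L dB is a gain of −L dB): F_i = 10^(NF_i/10), G_i = 10^(G_i,dB/10)
  Stage 1: F_1 = 10^(0.826/10) = 1.209, G_1 = 10^(−0.826/10) = 0.8268
  Stage 2: F_2 = 10^(2.38/10) = 1.730, G_2 = 10^(17.9/10) = 61.66
  Stage 3: F_3 = 10^(5.16/10) = 3.281, G_3 = 10^(18.0/10) = 63.10
Friis cascade:
  F = 1.209 + (1.730 − 1)/0.8268 + (3.281 − 1)/50.98 = 2.137
NF = 10 log₁₀(2.137) = 3.30 dB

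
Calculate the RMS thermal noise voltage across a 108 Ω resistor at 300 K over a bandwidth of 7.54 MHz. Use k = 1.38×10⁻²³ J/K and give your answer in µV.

V_n = √(4kTRB)
4kTRB = 4 × 1.38×10⁻²³ × 300 × 1.08×10² × 7.54×10⁶ = 1.35×10⁻¹¹ V²
V_n = √(1.35×10⁻¹¹) = 3.67×10⁻⁶ V = 3.67 µV

3.67 µV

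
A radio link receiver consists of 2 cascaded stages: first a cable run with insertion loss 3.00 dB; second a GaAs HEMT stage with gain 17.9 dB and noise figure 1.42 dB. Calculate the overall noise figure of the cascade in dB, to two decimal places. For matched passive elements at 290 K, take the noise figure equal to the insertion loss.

4.42 dB

Convert to linear (a loss of L dB is a gain of −L dB): F_i = 10^(NF_i/10), G_i = 10^(G_i,dB/10)
  Stage 1: F_1 = 10^(3.00/10) = 1.995, G_1 = 10^(−3.00/10) = 0.5012
  Stage 2: F_2 = 10^(1.42/10) = 1.387, G_2 = 10^(17.9/10) = 61.66
Friis cascade:
  F = 1.995 + (1.387 − 1)/0.5012 = 2.767
NF = 10 log₁₀(2.767) = 4.42 dB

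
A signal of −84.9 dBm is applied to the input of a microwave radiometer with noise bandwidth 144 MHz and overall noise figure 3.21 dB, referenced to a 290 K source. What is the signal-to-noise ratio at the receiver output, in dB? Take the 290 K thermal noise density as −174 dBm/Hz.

Noise floor: N = −174 + 10 log₁₀(B) + NF
10 log₁₀(1.44×10⁸) = 81.58 dB
N = −174 + 81.58 + 3.21 = −89.21 dBm
SNR = P_sig − N = −84.9 − (−89.21) = 4.31 dB → 4.3 dB

4.3 dB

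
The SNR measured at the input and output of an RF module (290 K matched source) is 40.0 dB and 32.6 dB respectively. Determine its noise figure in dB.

7.4 dB

NF (dB) = SNR_in(dB) − SNR_out(dB) when the source is at T₀
NF = 40.0 − 32.6 = 7.4 dB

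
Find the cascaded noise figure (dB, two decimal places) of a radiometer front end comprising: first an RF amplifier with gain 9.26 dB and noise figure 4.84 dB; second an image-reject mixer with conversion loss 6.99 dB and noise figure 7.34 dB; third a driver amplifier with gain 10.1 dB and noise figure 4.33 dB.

6.61 dB

Convert to linear (a loss of L dB is a gain of −L dB): F_i = 10^(NF_i/10), G_i = 10^(G_i,dB/10)
  Stage 1: F_1 = 10^(4.84/10) = 3.048, G_1 = 10^(9.26/10) = 8.433
  Stage 2: F_2 = 10^(7.34/10) = 5.420, G_2 = 10^(−6.99/10) = 0.2000
  Stage 3: F_3 = 10^(4.33/10) = 2.710, G_3 = 10^(10.1/10) = 10.23
Friis cascade:
  F = 3.048 + (5.420 − 1)/8.433 + (2.710 − 1)/1.687 = 4.586
NF = 10 log₁₀(4.586) = 6.61 dB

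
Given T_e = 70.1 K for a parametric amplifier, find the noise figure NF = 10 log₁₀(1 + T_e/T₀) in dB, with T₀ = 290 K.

F = 1 + T_e/T₀ = 1 + 70.1/290 = 1.24172
NF = 10 log₁₀(1.24172) = 0.940 dB

0.940 dB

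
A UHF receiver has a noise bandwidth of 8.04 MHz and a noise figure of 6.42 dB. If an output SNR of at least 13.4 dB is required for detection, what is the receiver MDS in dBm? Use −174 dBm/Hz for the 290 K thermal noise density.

Sensitivity = −174 + 10 log₁₀(B) + NF + SNR_min
= −174 + 69.05 + 6.42 + 13.4
= −85.13 dBm → −85.1 dBm

−85.1 dBm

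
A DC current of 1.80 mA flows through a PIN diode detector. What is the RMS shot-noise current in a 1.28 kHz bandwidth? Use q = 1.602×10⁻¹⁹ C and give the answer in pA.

I_n = √(2qI·B)
2qI·B = 2 × 1.602×10⁻¹⁹ × 1.80×10⁻³ × 1.28×10³ = 7.38×10⁻¹⁹ A²
I_n = √(7.38×10⁻¹⁹) = 8.59×10⁻¹⁰ A = 859 pA

859 pA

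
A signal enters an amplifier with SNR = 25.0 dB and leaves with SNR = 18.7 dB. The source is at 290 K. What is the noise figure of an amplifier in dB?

6.3 dB

NF (dB) = SNR_in(dB) − SNR_out(dB) when the source is at T₀
NF = 25.0 − 18.7 = 6.3 dB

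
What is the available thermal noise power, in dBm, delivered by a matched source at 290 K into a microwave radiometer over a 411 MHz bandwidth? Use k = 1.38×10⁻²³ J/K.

−87.8 dBm

P_n = kTB = 1.38×10⁻²³ × 290 × 4.11×10⁸ = 1.64×10⁻¹² W
In dBm: 10 log₁₀(1.64×10⁻¹² / 10⁻³) = −87.8 dBm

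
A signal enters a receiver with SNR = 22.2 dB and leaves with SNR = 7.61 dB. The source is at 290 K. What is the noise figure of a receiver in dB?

14.59 dB

NF (dB) = SNR_in(dB) − SNR_out(dB) when the source is at T₀
NF = 22.2 − 7.61 = 14.59 dB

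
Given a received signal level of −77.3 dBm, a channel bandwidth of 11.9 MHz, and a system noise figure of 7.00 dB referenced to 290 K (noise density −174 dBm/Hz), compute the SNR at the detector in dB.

Noise floor: N = −174 + 10 log₁₀(B) + NF
10 log₁₀(1.19×10⁷) = 70.76 dB
N = −174 + 70.76 + 7.00 = −96.24 dBm
SNR = P_sig − N = −77.3 − (−96.24) = 18.94 dB → 18.9 dB

18.9 dB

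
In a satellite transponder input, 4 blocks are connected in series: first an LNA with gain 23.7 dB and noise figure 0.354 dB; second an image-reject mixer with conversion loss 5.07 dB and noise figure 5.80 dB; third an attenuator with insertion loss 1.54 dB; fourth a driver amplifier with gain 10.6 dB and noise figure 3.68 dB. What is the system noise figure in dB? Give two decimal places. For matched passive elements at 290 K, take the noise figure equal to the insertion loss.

0.53 dB

Convert to linear (a loss of L dB is a gain of −L dB): F_i = 10^(NF_i/10), G_i = 10^(G_i,dB/10)
  Stage 1: F_1 = 10^(0.354/10) = 1.085, G_1 = 10^(23.7/10) = 234.4
  Stage 2: F_2 = 10^(5.80/10) = 3.802, G_2 = 10^(−5.07/10) = 0.3112
  Stage 3: F_3 = 10^(1.54/10) = 1.426, G_3 = 10^(−1.54/10) = 0.7015
  Stage 4: F_4 = 10^(3.68/10) = 2.333, G_4 = 10^(10.6/10) = 11.48
Friis cascade:
  F = 1.085 + (3.802 − 1)/234.4 + (1.426 − 1)/72.95 + (2.333 − 1)/51.17 = 1.129
NF = 10 log₁₀(1.129) = 0.53 dB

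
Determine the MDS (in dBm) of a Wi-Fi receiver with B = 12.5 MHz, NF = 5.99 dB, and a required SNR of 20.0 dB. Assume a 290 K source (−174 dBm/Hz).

−77.0 dBm

Sensitivity = −174 + 10 log₁₀(B) + NF + SNR_min
= −174 + 70.97 + 5.99 + 20.0
= −77.04 dBm → −77.0 dBm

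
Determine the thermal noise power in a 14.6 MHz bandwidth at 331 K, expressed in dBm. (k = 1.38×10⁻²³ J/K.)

−101.8 dBm

P_n = kTB = 1.38×10⁻²³ × 331 × 1.46×10⁷ = 6.67×10⁻¹⁴ W
In dBm: 10 log₁₀(6.67×10⁻¹⁴ / 10⁻³) = −101.8 dBm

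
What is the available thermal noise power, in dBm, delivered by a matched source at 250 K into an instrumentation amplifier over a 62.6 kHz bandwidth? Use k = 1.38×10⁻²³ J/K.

−126.7 dBm

P_n = kTB = 1.38×10⁻²³ × 250 × 6.26×10⁴ = 2.16×10⁻¹⁶ W
In dBm: 10 log₁₀(2.16×10⁻¹⁶ / 10⁻³) = −126.7 dBm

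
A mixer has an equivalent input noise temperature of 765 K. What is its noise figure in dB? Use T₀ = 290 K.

5.61 dB

F = 1 + T_e/T₀ = 1 + 765/290 = 3.63793
NF = 10 log₁₀(3.63793) = 5.61 dB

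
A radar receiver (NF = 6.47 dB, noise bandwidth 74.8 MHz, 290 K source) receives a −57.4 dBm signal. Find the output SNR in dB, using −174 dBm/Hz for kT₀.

31.4 dB

Noise floor: N = −174 + 10 log₁₀(B) + NF
10 log₁₀(7.48×10⁷) = 78.74 dB
N = −174 + 78.74 + 6.47 = −88.79 dBm
SNR = P_sig − N = −57.4 − (−88.79) = 31.39 dB → 31.4 dB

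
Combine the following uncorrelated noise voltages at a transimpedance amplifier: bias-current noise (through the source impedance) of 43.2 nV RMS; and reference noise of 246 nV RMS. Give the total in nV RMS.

250 nV

Uncorrelated sources add in power (mean-square): V_tot = √(ΣV_i²)
V_tot = √[(4.32×10⁻⁸)² + (2.46×10⁻⁷)²] = 2.50×10⁻⁷ V = 250 nV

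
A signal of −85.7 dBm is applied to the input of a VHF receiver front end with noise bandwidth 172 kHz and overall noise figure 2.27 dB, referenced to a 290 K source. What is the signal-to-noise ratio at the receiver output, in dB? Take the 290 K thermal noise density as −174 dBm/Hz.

33.7 dB

Noise floor: N = −174 + 10 log₁₀(B) + NF
10 log₁₀(1.72×10⁵) = 52.36 dB
N = −174 + 52.36 + 2.27 = −119.37 dBm
SNR = P_sig − N = −85.7 − (−119.37) = 33.67 dB → 33.7 dB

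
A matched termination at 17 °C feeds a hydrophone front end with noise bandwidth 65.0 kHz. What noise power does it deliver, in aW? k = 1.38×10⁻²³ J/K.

260 aW

T = 17 °C + 273.15 = 290.15 K
P_n = kTB = 1.38×10⁻²³ × 290.15 × 6.50×10⁴ = 2.60×10⁻¹⁶ W = 260 aW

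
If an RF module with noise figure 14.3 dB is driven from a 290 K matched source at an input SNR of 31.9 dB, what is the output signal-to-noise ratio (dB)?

17.6 dB

By definition F = SNR_in/SNR_out, so in dB: SNR_out = SNR_in − NF
SNR_out = 31.9 − 14.3 = 17.6 dB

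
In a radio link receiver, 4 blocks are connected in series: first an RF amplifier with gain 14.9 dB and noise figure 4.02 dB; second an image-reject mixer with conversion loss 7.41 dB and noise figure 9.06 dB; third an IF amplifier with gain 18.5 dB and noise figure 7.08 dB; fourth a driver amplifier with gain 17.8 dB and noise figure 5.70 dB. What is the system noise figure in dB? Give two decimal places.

5.43 dB

Convert to linear (a loss of L dB is a gain of −L dB): F_i = 10^(NF_i/10), G_i = 10^(G_i,dB/10)
  Stage 1: F_1 = 10^(4.02/10) = 2.523, G_1 = 10^(14.9/10) = 30.90
  Stage 2: F_2 = 10^(9.06/10) = 8.054, G_2 = 10^(−7.41/10) = 0.1816
  Stage 3: F_3 = 10^(7.08/10) = 5.105, G_3 = 10^(18.5/10) = 70.79
  Stage 4: F_4 = 10^(5.70/10) = 3.715, G_4 = 10^(17.8/10) = 60.26
Friis cascade:
  F = 2.523 + (8.054 − 1)/30.90 + (5.105 − 1)/5.610 + (3.715 − 1)/397.2 = 3.490
NF = 10 log₁₀(3.490) = 5.43 dB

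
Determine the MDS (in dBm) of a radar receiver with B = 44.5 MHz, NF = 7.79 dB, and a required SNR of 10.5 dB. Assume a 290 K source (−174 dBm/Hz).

Sensitivity = −174 + 10 log₁₀(B) + NF + SNR_min
= −174 + 76.48 + 7.79 + 10.5
= −79.23 dBm → −79.2 dBm

−79.2 dBm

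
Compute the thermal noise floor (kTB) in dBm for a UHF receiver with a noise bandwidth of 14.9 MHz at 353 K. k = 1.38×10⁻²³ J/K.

−101.4 dBm

P_n = kTB = 1.38×10⁻²³ × 353 × 1.49×10⁷ = 7.26×10⁻¹⁴ W
In dBm: 10 log₁₀(7.26×10⁻¹⁴ / 10⁻³) = −101.4 dBm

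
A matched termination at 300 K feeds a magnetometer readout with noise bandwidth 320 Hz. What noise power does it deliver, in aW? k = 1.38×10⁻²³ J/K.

P_n = kTB = 1.38×10⁻²³ × 300 × 3.20×10² = 1.32×10⁻¹⁸ W = 1.32 aW

1.32 aW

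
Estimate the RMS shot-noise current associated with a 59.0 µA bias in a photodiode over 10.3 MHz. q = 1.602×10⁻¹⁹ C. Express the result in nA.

14.0 nA

I_n = √(2qI·B)
2qI·B = 2 × 1.602×10⁻¹⁹ × 5.90×10⁻⁵ × 1.03×10⁷ = 1.95×10⁻¹⁶ A²
I_n = √(1.95×10⁻¹⁶) = 1.40×10⁻⁸ A = 14.0 nA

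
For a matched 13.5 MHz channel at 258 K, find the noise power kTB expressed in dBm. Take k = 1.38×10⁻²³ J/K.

−103.2 dBm

P_n = kTB = 1.38×10⁻²³ × 258 × 1.35×10⁷ = 4.81×10⁻¹⁴ W
In dBm: 10 log₁₀(4.81×10⁻¹⁴ / 10⁻³) = −103.2 dBm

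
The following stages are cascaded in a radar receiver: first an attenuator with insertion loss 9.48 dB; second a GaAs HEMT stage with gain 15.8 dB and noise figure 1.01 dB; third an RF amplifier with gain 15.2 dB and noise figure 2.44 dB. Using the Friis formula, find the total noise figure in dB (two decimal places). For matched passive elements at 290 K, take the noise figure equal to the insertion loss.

10.56 dB

Convert to linear (a loss of L dB is a gain of −L dB): F_i = 10^(NF_i/10), G_i = 10^(G_i,dB/10)
  Stage 1: F_1 = 10^(9.48/10) = 8.872, G_1 = 10^(−9.48/10) = 0.1127
  Stage 2: F_2 = 10^(1.01/10) = 1.262, G_2 = 10^(15.8/10) = 38.02
  Stage 3: F_3 = 10^(2.44/10) = 1.754, G_3 = 10^(15.2/10) = 33.11
Friis cascade:
  F = 8.872 + (1.262 − 1)/0.1127 + (1.754 − 1)/4.285 = 11.37
NF = 10 log₁₀(11.37) = 10.56 dB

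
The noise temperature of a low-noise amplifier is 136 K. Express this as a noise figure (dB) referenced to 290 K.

1.67 dB

F = 1 + T_e/T₀ = 1 + 136/290 = 1.46897
NF = 10 log₁₀(1.46897) = 1.67 dB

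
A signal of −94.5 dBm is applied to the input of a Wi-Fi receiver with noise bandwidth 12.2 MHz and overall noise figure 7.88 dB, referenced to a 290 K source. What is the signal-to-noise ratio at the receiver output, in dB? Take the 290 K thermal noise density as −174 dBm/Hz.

Noise floor: N = −174 + 10 log₁₀(B) + NF
10 log₁₀(1.22×10⁷) = 70.86 dB
N = −174 + 70.86 + 7.88 = −95.26 dBm
SNR = P_sig − N = −94.5 − (−95.26) = 0.76 dB → 0.8 dB

0.8 dB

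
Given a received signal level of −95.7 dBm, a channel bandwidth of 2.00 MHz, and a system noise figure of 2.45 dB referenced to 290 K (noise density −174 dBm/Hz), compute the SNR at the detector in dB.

Noise floor: N = −174 + 10 log₁₀(B) + NF
10 log₁₀(2.00×10⁶) = 63.01 dB
N = −174 + 63.01 + 2.45 = −108.54 dBm
SNR = P_sig − N = −95.7 − (−108.54) = 12.84 dB → 12.8 dB

12.8 dB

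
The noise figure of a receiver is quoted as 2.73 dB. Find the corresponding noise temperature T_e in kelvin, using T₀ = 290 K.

F = 10^(2.73/10) = 1.87499
T_e = (F − 1)·T₀ = (1.87499 − 1) × 290 = 254 K

254 K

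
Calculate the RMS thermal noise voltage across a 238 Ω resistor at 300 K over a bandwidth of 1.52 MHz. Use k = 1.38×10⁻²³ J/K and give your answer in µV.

2.45 µV

V_n = √(4kTRB)
4kTRB = 4 × 1.38×10⁻²³ × 300 × 2.38×10² × 1.52×10⁶ = 5.99×10⁻¹² V²
V_n = √(5.99×10⁻¹²) = 2.45×10⁻⁶ V = 2.45 µV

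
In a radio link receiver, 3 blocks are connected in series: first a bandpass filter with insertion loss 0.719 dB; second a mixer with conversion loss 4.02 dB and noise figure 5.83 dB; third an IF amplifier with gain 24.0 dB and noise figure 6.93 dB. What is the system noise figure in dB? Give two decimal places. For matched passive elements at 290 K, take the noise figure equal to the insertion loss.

12.10 dB

Convert to linear (a loss of L dB is a gain of −L dB): F_i = 10^(NF_i/10), G_i = 10^(G_i,dB/10)
  Stage 1: F_1 = 10^(0.719/10) = 1.180, G_1 = 10^(−0.719/10) = 0.8474
  Stage 2: F_2 = 10^(5.83/10) = 3.828, G_2 = 10^(−4.02/10) = 0.3963
  Stage 3: F_3 = 10^(6.93/10) = 4.932, G_3 = 10^(24.0/10) = 251.2
Friis cascade:
  F = 1.180 + (3.828 − 1)/0.8474 + (4.932 − 1)/0.3358 = 16.23
NF = 10 log₁₀(16.23) = 12.10 dB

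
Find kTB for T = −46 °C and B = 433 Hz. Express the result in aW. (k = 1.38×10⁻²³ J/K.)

T = −46 °C + 273.15 = 227.15 K
P_n = kTB = 1.38×10⁻²³ × 227.15 × 4.33×10² = 1.36×10⁻¹⁸ W = 1.36 aW

1.36 aW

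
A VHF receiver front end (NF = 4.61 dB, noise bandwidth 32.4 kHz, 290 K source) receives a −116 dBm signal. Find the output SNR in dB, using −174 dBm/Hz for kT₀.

8.3 dB

Noise floor: N = −174 + 10 log₁₀(B) + NF
10 log₁₀(3.24×10⁴) = 45.11 dB
N = −174 + 45.11 + 4.61 = −124.28 dBm
SNR = P_sig − N = −116 − (−124.28) = 8.28 dB → 8.3 dB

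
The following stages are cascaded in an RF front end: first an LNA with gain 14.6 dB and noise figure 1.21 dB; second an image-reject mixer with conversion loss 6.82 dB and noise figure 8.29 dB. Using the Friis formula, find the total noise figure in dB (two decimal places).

1.82 dB

Convert to linear (a loss of L dB is a gain of −L dB): F_i = 10^(NF_i/10), G_i = 10^(G_i,dB/10)
  Stage 1: F_1 = 10^(1.21/10) = 1.321, G_1 = 10^(14.6/10) = 28.84
  Stage 2: F_2 = 10^(8.29/10) = 6.745, G_2 = 10^(−6.82/10) = 0.2080
Friis cascade:
  F = 1.321 + (6.745 − 1)/28.84 = 1.521
NF = 10 log₁₀(1.521) = 1.82 dB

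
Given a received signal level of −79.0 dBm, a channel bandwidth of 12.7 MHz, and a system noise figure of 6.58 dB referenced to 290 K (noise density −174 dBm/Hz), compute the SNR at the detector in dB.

Noise floor: N = −174 + 10 log₁₀(B) + NF
10 log₁₀(1.27×10⁷) = 71.04 dB
N = −174 + 71.04 + 6.58 = −96.38 dBm
SNR = P_sig − N = −79.0 − (−96.38) = 17.38 dB → 17.4 dB

17.4 dB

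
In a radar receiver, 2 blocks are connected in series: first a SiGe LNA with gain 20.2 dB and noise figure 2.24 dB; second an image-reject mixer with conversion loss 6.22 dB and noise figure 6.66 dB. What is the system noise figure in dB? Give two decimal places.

2.33 dB

Convert to linear (a loss of L dB is a gain of −L dB): F_i = 10^(NF_i/10), G_i = 10^(G_i,dB/10)
  Stage 1: F_1 = 10^(2.24/10) = 1.675, G_1 = 10^(20.2/10) = 104.7
  Stage 2: F_2 = 10^(6.66/10) = 4.634, G_2 = 10^(−6.22/10) = 0.2388
Friis cascade:
  F = 1.675 + (4.634 − 1)/104.7 = 1.710
NF = 10 log₁₀(1.710) = 2.33 dB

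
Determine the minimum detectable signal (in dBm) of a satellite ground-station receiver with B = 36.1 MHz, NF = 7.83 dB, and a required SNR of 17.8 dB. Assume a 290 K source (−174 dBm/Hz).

Sensitivity = −174 + 10 log₁₀(B) + NF + SNR_min
= −174 + 75.58 + 7.83 + 17.8
= −72.79 dBm → −72.8 dBm

−72.8 dBm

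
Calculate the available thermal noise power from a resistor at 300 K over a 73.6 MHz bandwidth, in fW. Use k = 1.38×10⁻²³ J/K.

305 fW

P_n = kTB = 1.38×10⁻²³ × 300 × 7.36×10⁷ = 3.05×10⁻¹³ W = 305 fW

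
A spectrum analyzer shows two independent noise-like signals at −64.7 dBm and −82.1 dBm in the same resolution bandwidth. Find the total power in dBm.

Convert to linear, add, convert back:
P₁ = 3.39×10⁻¹⁰ W, P₂ = 6.17×10⁻¹² W
P_tot = 3.45×10⁻¹⁰ W → 10 log₁₀(P_tot / 10⁻³) = −64.6 dBm

−64.6 dBm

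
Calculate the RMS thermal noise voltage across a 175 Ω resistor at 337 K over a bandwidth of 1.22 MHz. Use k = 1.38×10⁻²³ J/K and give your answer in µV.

1.99 µV

V_n = √(4kTRB)
4kTRB = 4 × 1.38×10⁻²³ × 337 × 1.75×10² × 1.22×10⁶ = 3.97×10⁻¹² V²
V_n = √(3.97×10⁻¹²) = 1.99×10⁻⁶ V = 1.99 µV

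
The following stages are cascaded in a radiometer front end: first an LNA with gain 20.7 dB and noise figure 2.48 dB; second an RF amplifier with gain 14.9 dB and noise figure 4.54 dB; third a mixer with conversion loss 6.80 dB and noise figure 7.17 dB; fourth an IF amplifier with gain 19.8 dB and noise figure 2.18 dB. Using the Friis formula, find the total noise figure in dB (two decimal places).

2.52 dB

Convert to linear (a loss of L dB is a gain of −L dB): F_i = 10^(NF_i/10), G_i = 10^(G_i,dB/10)
  Stage 1: F_1 = 10^(2.48/10) = 1.770, G_1 = 10^(20.7/10) = 117.5
  Stage 2: F_2 = 10^(4.54/10) = 2.844, G_2 = 10^(14.9/10) = 30.90
  Stage 3: F_3 = 10^(7.17/10) = 5.212, G_3 = 10^(−6.80/10) = 0.2089
  Stage 4: F_4 = 10^(2.18/10) = 1.652, G_4 = 10^(19.8/10) = 95.50
Friis cascade:
  F = 1.770 + (2.844 − 1)/117.5 + (5.212 − 1)/3631 + (1.652 − 1)/758.6 = 1.788
NF = 10 log₁₀(1.788) = 2.52 dB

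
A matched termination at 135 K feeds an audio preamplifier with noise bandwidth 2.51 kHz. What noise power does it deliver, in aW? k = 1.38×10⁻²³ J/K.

P_n = kTB = 1.38×10⁻²³ × 135 × 2.51×10³ = 4.68×10⁻¹⁸ W = 4.68 aW

4.68 aW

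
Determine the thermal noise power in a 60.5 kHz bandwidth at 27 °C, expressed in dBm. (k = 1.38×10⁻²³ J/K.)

−126.0 dBm

T = 27 °C + 273.15 = 300.15 K
P_n = kTB = 1.38×10⁻²³ × 300.15 × 6.05×10⁴ = 2.51×10⁻¹⁶ W
In dBm: 10 log₁₀(2.51×10⁻¹⁶ / 10⁻³) = −126.0 dBm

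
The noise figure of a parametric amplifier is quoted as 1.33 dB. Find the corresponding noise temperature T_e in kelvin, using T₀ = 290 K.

104 K

F = 10^(1.33/10) = 1.35831
T_e = (F − 1)·T₀ = (1.35831 − 1) × 290 = 104 K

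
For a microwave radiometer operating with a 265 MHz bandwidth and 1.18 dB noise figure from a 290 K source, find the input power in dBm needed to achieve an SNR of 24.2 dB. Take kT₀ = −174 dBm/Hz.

Sensitivity = −174 + 10 log₁₀(B) + NF + SNR_min
= −174 + 84.23 + 1.18 + 24.2
= −64.39 dBm → −64.4 dBm

−64.4 dBm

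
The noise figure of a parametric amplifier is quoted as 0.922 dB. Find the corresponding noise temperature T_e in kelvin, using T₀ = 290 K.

68.6 K

F = 10^(0.922/10) = 1.23652
T_e = (F − 1)·T₀ = (1.23652 − 1) × 290 = 68.6 K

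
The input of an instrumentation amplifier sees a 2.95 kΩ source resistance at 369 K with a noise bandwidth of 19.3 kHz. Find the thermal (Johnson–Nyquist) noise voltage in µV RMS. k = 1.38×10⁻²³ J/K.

V_n = √(4kTRB)
4kTRB = 4 × 1.38×10⁻²³ × 369 × 2.95×10³ × 1.93×10⁴ = 1.16×10⁻¹² V²
V_n = √(1.16×10⁻¹²) = 1.08×10⁻⁶ V = 1.08 µV

1.08 µV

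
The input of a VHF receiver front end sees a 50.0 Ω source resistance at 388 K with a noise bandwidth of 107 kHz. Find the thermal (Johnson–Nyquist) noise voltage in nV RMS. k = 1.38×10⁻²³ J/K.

V_n = √(4kTRB)
4kTRB = 4 × 1.38×10⁻²³ × 388 × 5.00×10¹ × 1.07×10⁵ = 1.15×10⁻¹³ V²
V_n = √(1.15×10⁻¹³) = 3.39×10⁻⁷ V = 339 nV

339 nV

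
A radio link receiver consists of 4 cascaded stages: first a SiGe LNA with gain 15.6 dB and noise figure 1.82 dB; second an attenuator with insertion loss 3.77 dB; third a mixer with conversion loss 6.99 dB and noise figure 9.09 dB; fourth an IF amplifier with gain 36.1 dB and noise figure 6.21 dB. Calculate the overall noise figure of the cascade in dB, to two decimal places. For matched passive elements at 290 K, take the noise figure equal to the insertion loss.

4.87 dB

Convert to linear (a loss of L dB is a gain of −L dB): F_i = 10^(NF_i/10), G_i = 10^(G_i,dB/10)
  Stage 1: F_1 = 10^(1.82/10) = 1.521, G_1 = 10^(15.6/10) = 36.31
  Stage 2: F_2 = 10^(3.77/10) = 2.382, G_2 = 10^(−3.77/10) = 0.4198
  Stage 3: F_3 = 10^(9.09/10) = 8.110, G_3 = 10^(−6.99/10) = 0.2000
  Stage 4: F_4 = 10^(6.21/10) = 4.178, G_4 = 10^(36.1/10) = 4074
Friis cascade:
  F = 1.521 + (2.382 − 1)/36.31 + (8.110 − 1)/15.24 + (4.178 − 1)/3.048 = 3.068
NF = 10 log₁₀(3.068) = 4.87 dB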